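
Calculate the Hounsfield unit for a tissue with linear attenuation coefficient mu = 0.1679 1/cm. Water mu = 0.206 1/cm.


HU = ((mu_tissue - mu_water) / mu_water) * 1000
HU = ((0.1679 - 0.206) / 0.206) * 1000
HU = -185


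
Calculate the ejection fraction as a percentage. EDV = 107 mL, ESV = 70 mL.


SV = EDV - ESV = 107 - 70 = 37 mL
EF = SV/EDV * 100 = 37/107 * 100
EF = 34.58%


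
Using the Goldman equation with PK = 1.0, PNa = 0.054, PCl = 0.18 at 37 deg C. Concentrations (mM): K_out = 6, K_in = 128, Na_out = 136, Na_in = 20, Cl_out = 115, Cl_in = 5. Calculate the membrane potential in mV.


Vm = (RT/F)*ln((PK*Ko + PNa*Nao + PCl*Cli)/(PK*Ki + PNa*Nai + PCl*Clo))
Numer = 14.244, Denom = 149.78
Vm = -62.88 mV


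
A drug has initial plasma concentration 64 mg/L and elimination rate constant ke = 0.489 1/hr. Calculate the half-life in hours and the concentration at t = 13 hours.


t_half = ln(2) / ke = 0.693147 / 0.489 = 1.417 hr
C(t) = C0 * exp(-ke*t) = 64 * exp(-0.489*13)
C(13) = 0.111 mg/L


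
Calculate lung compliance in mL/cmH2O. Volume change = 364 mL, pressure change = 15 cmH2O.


C = dV / dP
C = 364 / 15
C = 24.27 mL/cmH2O


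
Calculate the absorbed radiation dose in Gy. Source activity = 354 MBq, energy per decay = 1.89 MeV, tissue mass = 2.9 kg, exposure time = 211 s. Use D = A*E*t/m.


A = 354 MBq = 3.5400e+08 Bq
E = 1.89 MeV = 3.02778e-13 J
D = A*E*t/m = 3.5400e+08*3.02778e-13*211/2.9
D = 0.007799 Gy


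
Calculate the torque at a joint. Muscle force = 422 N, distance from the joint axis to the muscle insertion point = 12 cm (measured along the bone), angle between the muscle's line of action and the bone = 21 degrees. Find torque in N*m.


Torque = F * d * sin(theta)   (moment arm = d*sin(theta))
d = 12 cm = 0.12 m
Torque = 422 * 0.12 * sin(21)
Torque = 18.15 N*m


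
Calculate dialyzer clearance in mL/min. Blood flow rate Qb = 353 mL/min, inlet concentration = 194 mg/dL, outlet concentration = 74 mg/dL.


K = Qb * (Cb_in - Cb_out) / Cb_in
K = 353 * (194 - 74) / 194
K = 218.4 mL/min


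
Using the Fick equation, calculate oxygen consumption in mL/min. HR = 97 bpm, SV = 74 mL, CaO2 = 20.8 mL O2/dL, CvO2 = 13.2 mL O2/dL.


CO = HR*SV = 97*74/1000 = 7.178 L/min
a-v O2 diff = 20.8 - 13.2 = 7.6 mL/dL
VO2 = CO * (CaO2-CvO2) * 10 dL/L
VO2 = 7.178 * 7.6 * 10
VO2 = 545.5 mL/min


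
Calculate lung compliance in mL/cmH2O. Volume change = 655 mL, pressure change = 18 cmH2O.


C = dV / dP
C = 655 / 18
C = 36.39 mL/cmH2O


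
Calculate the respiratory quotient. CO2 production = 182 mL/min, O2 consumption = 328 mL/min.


RQ = VCO2 / VO2
RQ = 182 / 328
RQ = 0.5549


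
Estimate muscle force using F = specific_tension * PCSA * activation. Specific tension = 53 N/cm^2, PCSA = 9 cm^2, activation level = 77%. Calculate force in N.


F = sigma * PCSA * activation
F = 53 * 9 * 0.77
F = 367.3 N


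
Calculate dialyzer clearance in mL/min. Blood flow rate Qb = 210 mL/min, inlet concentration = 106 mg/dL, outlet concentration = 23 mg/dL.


K = Qb * (Cb_in - Cb_out) / Cb_in
K = 210 * (106 - 23) / 106
K = 164.4 mL/min


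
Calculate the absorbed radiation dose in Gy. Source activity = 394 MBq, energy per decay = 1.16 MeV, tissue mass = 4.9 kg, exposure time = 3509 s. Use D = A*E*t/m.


A = 394 MBq = 3.9400e+08 Bq
E = 1.16 MeV = 1.85832e-13 J
D = A*E*t/m = 3.9400e+08*1.85832e-13*3509/4.9
D = 0.05243 Gy


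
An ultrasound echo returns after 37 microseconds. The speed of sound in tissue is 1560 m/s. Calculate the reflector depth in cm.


depth = c * t / 2
t = 37 us = 3.7000e-05 s
depth = 1560 * 3.7000e-05 / 2
depth = 0.02886 m = 2.886 cm


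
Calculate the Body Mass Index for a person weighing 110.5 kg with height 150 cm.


BMI = weight / height^2
height = 150 cm = 1.5 m
BMI = 110.5 / 1.5^2
BMI = 49.11 kg/m^2


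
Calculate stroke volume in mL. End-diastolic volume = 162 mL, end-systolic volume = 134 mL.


SV = EDV - ESV
SV = 162 - 134
SV = 28 mL


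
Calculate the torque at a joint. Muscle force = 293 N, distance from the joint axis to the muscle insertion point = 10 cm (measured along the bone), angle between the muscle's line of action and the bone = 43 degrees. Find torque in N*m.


Torque = F * d * sin(theta)   (moment arm = d*sin(theta))
d = 10 cm = 0.1 m
Torque = 293 * 0.1 * sin(43)
Torque = 19.98 N*m


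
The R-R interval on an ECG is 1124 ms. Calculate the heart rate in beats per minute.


HR = 60 / RR_interval(s)
RR = 1124 ms = 1.124 s
HR = 60 / 1.124 = 53.38 bpm


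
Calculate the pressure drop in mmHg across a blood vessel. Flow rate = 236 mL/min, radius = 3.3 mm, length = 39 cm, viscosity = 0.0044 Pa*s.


dP = 8*mu*L*Q / (pi*r^4)
Q = 236 mL/min = 3.93333e-06 m^3/s
dP = 144.931 Pa = 144.931 / 133.322 mmHg = 1.087 mmHg


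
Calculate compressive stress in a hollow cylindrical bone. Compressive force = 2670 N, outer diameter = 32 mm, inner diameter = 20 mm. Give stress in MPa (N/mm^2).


A = pi*(r_o^2 - r_i^2)
r_o = 16 mm, r_i = 10 mm
A = 490.088 mm^2
sigma = F/A = 2670 / 490.088
sigma = 5.448 MPa


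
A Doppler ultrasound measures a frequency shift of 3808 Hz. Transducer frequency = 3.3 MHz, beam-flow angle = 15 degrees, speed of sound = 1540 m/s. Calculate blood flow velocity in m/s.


v = fd * c / (2 * f0 * cos(theta))
v = 3808 * 1540 / (2 * 3.3000e+06 * cos(15))
v = 0.9199 m/s


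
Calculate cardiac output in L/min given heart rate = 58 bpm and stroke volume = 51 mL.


CO = HR * SV
CO = 58 * 51 / 1000
CO = 2.958 L/min


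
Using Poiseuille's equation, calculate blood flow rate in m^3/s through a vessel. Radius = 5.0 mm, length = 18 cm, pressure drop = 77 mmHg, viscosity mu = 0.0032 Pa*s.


Q = pi*r^4*dP / (8*mu*L)
r = 0.005 m, L = 0.18 m
dP = 77 mmHg = 10265.794 Pa
Q = 0.004374 m^3/s


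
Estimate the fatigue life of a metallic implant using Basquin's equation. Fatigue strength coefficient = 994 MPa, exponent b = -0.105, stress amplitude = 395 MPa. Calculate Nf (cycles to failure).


sigma_a = sigma_f' * (2Nf)^b
2Nf = (sigma_a/sigma_f')^(1/b)
2Nf = (395/994)^(1/-0.105)
2Nf = 6562.0698
Nf = 3281


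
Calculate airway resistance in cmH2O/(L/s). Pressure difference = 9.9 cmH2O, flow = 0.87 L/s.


R = dP / flow
R = 9.9 / 0.87
R = 11.38 cmH2O/(L/s)


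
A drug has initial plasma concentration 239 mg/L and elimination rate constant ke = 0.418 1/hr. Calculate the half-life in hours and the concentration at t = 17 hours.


t_half = ln(2) / ke = 0.693147 / 0.418 = 1.658 hr
C(t) = C0 * exp(-ke*t) = 239 * exp(-0.418*17)
C(17) = 0.196 mg/L


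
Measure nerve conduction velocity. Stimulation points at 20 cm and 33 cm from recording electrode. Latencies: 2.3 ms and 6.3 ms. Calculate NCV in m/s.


Distance = (33 - 20) / 100 = 0.13 m
dt = (6.3 - 2.3) / 1000 = 0.004 s
NCV = dist / dt = 32.5 m/s


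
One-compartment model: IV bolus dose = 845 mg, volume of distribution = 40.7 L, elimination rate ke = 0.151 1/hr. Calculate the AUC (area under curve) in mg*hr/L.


C0 = Dose/Vd = 845/40.7 = 20.7617 mg/L
AUC = C0/ke = 20.7617/0.151
AUC = 137.5 mg*hr/L


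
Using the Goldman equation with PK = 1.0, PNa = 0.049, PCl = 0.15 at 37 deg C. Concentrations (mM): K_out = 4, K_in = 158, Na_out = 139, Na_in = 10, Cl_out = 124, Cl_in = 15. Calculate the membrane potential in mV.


Vm = (RT/F)*ln((PK*Ko + PNa*Nao + PCl*Cli)/(PK*Ki + PNa*Nai + PCl*Clo))
Numer = 13.061, Denom = 177.09
Vm = -69.67 mV


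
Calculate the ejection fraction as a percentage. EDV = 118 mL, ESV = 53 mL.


SV = EDV - ESV = 118 - 53 = 65 mL
EF = SV/EDV * 100 = 65/118 * 100
EF = 55.08%


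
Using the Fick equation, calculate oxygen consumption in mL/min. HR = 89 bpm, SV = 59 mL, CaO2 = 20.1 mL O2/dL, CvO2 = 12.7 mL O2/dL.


CO = HR*SV = 89*59/1000 = 5.251 L/min
a-v O2 diff = 20.1 - 12.7 = 7.4 mL/dL
VO2 = CO * (CaO2-CvO2) * 10 dL/L
VO2 = 5.251 * 7.4 * 10
VO2 = 388.6 mL/min


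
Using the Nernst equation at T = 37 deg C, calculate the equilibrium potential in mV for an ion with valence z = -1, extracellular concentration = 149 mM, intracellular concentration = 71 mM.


E = (RT/(zF)) * ln(C_out/C_in)
T = 37 + 273.15 = 310.15 K
E = (8.314 * 310.15 / (-1 * 96485)) * ln(149/71)
E = -19.81 mV


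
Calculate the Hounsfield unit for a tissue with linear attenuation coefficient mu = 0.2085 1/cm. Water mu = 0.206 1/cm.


HU = ((mu_tissue - mu_water) / mu_water) * 1000
HU = ((0.2085 - 0.206) / 0.206) * 1000
HU = 12.14


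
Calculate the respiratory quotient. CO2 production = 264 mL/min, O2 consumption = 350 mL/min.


RQ = VCO2 / VO2
RQ = 264 / 350
RQ = 0.7543


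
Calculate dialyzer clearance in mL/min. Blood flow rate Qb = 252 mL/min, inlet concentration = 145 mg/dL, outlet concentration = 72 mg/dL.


K = Qb * (Cb_in - Cb_out) / Cb_in
K = 252 * (145 - 72) / 145
K = 126.9 mL/min


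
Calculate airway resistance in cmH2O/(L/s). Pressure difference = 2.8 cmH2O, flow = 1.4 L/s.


R = dP / flow
R = 2.8 / 1.4
R = 2 cmH2O/(L/s)


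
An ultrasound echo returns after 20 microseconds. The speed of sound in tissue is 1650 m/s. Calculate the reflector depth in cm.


depth = c * t / 2
t = 20 us = 2.0000e-05 s
depth = 1650 * 2.0000e-05 / 2
depth = 0.0165 m = 1.65 cm


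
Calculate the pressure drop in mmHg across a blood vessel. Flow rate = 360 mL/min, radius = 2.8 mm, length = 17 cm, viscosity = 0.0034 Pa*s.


dP = 8*mu*L*Q / (pi*r^4)
Q = 360 mL/min = 6e-06 m^3/s
dP = 143.677 Pa = 143.677 / 133.322 mmHg = 1.078 mmHg


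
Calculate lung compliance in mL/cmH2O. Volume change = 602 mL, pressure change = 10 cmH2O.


C = dV / dP
C = 602 / 10
C = 60.2 mL/cmH2O


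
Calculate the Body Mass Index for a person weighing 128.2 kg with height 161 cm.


BMI = weight / height^2
height = 161 cm = 1.61 m
BMI = 128.2 / 1.61^2
BMI = 49.46 kg/m^2


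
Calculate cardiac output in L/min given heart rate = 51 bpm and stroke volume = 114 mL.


CO = HR * SV
CO = 51 * 114 / 1000
CO = 5.814 L/min


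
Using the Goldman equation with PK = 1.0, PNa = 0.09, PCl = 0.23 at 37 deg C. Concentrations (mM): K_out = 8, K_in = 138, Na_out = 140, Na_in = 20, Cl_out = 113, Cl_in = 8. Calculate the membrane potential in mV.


Vm = (RT/F)*ln((PK*Ko + PNa*Nao + PCl*Cli)/(PK*Ki + PNa*Nai + PCl*Clo))
Numer = 22.44, Denom = 165.79
Vm = -53.45 mV


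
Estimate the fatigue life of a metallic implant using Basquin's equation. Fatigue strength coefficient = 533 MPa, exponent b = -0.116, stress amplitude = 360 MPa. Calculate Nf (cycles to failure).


sigma_a = sigma_f' * (2Nf)^b
2Nf = (sigma_a/sigma_f')^(1/b)
2Nf = (360/533)^(1/-0.116)
2Nf = 29.456322
Nf = 14.73


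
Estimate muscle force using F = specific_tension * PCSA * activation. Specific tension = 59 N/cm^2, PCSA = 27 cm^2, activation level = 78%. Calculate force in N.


F = sigma * PCSA * activation
F = 59 * 27 * 0.78
F = 1243 N


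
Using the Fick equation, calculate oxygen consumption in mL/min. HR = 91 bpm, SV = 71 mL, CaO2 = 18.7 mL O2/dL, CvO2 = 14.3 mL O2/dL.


CO = HR*SV = 91*71/1000 = 6.461 L/min
a-v O2 diff = 18.7 - 14.3 = 4.4 mL/dL
VO2 = CO * (CaO2-CvO2) * 10 dL/L
VO2 = 6.461 * 4.4 * 10
VO2 = 284.3 mL/min


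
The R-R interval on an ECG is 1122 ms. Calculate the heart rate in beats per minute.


HR = 60 / RR_interval(s)
RR = 1122 ms = 1.122 s
HR = 60 / 1.122 = 53.48 bpm


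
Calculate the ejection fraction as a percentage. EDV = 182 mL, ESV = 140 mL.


SV = EDV - ESV = 182 - 140 = 42 mL
EF = SV/EDV * 100 = 42/182 * 100
EF = 23.08%


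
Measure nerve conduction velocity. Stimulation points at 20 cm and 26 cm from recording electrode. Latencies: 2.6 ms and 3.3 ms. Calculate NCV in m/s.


Distance = (26 - 20) / 100 = 0.06 m
dt = (3.3 - 2.6) / 1000 = 7.0000e-04 s
NCV = dist / dt = 85.71 m/s


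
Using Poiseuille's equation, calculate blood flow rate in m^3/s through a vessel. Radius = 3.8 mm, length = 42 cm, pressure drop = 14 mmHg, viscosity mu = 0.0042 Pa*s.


Q = pi*r^4*dP / (8*mu*L)
r = 0.0038 m, L = 0.42 m
dP = 14 mmHg = 1866.508 Pa
Q = 8.6641e-05 m^3/s


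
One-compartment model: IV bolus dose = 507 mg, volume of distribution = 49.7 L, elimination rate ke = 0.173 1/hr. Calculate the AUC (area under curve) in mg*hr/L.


C0 = Dose/Vd = 507/49.7 = 10.2012 mg/L
AUC = C0/ke = 10.2012/0.173
AUC = 58.97 mg*hr/L


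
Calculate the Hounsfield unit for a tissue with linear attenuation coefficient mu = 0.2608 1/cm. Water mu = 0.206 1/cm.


HU = ((mu_tissue - mu_water) / mu_water) * 1000
HU = ((0.2608 - 0.206) / 0.206) * 1000
HU = 266


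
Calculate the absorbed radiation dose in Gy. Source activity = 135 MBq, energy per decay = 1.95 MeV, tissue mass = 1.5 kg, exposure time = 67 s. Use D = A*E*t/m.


A = 135 MBq = 1.3500e+08 Bq
E = 1.95 MeV = 3.1239e-13 J
D = A*E*t/m = 1.3500e+08*3.1239e-13*67/1.5
D = 0.001884 Gy


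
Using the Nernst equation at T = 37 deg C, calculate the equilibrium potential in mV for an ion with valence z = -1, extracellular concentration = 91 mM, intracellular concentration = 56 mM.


E = (RT/(zF)) * ln(C_out/C_in)
T = 37 + 273.15 = 310.15 K
E = (8.314 * 310.15 / (-1 * 96485)) * ln(91/56)
E = -12.98 mV


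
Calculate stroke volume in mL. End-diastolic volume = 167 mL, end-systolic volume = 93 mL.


SV = EDV - ESV
SV = 167 - 93
SV = 74 mL


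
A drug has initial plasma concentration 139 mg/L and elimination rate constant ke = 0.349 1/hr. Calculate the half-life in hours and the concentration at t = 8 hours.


t_half = ln(2) / ke = 0.693147 / 0.349 = 1.986 hr
C(t) = C0 * exp(-ke*t) = 139 * exp(-0.349*8)
C(8) = 8.52 mg/L


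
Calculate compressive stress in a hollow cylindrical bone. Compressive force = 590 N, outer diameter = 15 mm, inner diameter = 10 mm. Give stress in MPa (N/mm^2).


A = pi*(r_o^2 - r_i^2)
r_o = 7.5 mm, r_i = 5 mm
A = 98.1748 mm^2
sigma = F/A = 590 / 98.1748
sigma = 6.01 MPa


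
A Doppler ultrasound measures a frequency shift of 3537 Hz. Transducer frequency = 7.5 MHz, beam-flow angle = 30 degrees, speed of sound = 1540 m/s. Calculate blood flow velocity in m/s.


v = fd * c / (2 * f0 * cos(theta))
v = 3537 * 1540 / (2 * 7.5000e+06 * cos(30))
v = 0.4193 m/s


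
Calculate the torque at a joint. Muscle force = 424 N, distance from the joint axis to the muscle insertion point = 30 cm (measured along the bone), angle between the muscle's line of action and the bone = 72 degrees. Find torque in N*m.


Torque = F * d * sin(theta)   (moment arm = d*sin(theta))
d = 30 cm = 0.3 m
Torque = 424 * 0.3 * sin(72)
Torque = 121 N*m


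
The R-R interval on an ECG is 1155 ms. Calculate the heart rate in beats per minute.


HR = 60 / RR_interval(s)
RR = 1155 ms = 1.155 s
HR = 60 / 1.155 = 51.95 bpm


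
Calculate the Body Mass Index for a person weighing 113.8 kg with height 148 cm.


BMI = weight / height^2
height = 148 cm = 1.48 m
BMI = 113.8 / 1.48^2
BMI = 51.95 kg/m^2


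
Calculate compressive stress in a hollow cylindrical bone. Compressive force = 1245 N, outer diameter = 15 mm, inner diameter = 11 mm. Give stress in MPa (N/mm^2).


A = pi*(r_o^2 - r_i^2)
r_o = 7.5 mm, r_i = 5.5 mm
A = 81.6814 mm^2
sigma = F/A = 1245 / 81.6814
sigma = 15.24 MPa


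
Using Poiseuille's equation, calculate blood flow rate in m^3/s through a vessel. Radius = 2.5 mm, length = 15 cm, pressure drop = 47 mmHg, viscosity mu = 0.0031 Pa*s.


Q = pi*r^4*dP / (8*mu*L)
r = 0.0025 m, L = 0.15 m
dP = 47 mmHg = 6266.134 Pa
Q = 2.0671e-04 m^3/s


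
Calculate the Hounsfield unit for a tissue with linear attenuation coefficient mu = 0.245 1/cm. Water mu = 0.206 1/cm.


HU = ((mu_tissue - mu_water) / mu_water) * 1000
HU = ((0.245 - 0.206) / 0.206) * 1000
HU = 189.3


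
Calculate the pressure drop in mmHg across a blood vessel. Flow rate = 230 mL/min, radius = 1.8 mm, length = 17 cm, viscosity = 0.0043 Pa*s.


dP = 8*mu*L*Q / (pi*r^4)
Q = 230 mL/min = 3.83333e-06 m^3/s
dP = 679.741 Pa = 679.741 / 133.322 mmHg = 5.098 mmHg


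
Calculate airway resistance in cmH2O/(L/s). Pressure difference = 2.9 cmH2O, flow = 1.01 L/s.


R = dP / flow
R = 2.9 / 1.01
R = 2.871 cmH2O/(L/s)


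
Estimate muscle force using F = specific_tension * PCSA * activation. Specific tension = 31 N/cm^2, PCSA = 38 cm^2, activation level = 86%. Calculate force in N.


F = sigma * PCSA * activation
F = 31 * 38 * 0.86
F = 1013 N


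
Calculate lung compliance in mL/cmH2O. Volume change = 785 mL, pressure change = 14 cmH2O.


C = dV / dP
C = 785 / 14
C = 56.07 mL/cmH2O


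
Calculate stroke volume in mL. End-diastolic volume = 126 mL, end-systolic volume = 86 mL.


SV = EDV - ESV
SV = 126 - 86
SV = 40 mL


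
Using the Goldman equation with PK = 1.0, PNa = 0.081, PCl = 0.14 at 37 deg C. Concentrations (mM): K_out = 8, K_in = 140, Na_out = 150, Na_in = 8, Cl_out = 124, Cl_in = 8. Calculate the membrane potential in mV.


Vm = (RT/F)*ln((PK*Ko + PNa*Nao + PCl*Cli)/(PK*Ki + PNa*Nai + PCl*Clo))
Numer = 21.27, Denom = 158.008
Vm = -53.59 mV


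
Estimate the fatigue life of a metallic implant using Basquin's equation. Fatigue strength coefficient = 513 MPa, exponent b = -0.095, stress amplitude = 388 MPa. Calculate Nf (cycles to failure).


sigma_a = sigma_f' * (2Nf)^b
2Nf = (sigma_a/sigma_f')^(1/b)
2Nf = (388/513)^(1/-0.095)
2Nf = 18.909974
Nf = 9.455


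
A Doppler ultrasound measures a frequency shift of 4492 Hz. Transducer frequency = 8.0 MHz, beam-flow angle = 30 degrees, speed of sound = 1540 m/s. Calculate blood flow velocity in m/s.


v = fd * c / (2 * f0 * cos(theta))
v = 4492 * 1540 / (2 * 8.0000e+06 * cos(30))
v = 0.4992 m/s


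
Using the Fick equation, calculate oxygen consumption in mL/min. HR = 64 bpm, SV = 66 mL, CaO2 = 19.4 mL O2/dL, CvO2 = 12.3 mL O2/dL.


CO = HR*SV = 64*66/1000 = 4.224 L/min
a-v O2 diff = 19.4 - 12.3 = 7.1 mL/dL
VO2 = CO * (CaO2-CvO2) * 10 dL/L
VO2 = 4.224 * 7.1 * 10
VO2 = 299.9 mL/min


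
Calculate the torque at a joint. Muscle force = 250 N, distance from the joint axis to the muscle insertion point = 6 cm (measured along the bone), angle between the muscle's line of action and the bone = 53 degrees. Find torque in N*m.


Torque = F * d * sin(theta)   (moment arm = d*sin(theta))
d = 6 cm = 0.06 m
Torque = 250 * 0.06 * sin(53)
Torque = 11.98 N*m


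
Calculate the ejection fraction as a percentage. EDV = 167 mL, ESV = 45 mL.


SV = EDV - ESV = 167 - 45 = 122 mL
EF = SV/EDV * 100 = 122/167 * 100
EF = 73.05%


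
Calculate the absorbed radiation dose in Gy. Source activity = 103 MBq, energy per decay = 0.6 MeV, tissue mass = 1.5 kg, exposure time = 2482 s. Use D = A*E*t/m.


A = 103 MBq = 1.0300e+08 Bq
E = 0.6 MeV = 9.612e-14 J
D = A*E*t/m = 1.0300e+08*9.612e-14*2482/1.5
D = 0.01638 Gy


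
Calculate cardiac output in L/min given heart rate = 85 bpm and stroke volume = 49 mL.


CO = HR * SV
CO = 85 * 49 / 1000
CO = 4.165 L/min


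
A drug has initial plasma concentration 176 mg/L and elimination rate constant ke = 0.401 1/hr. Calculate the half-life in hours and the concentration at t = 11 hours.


t_half = ln(2) / ke = 0.693147 / 0.401 = 1.729 hr
C(t) = C0 * exp(-ke*t) = 176 * exp(-0.401*11)
C(11) = 2.137 mg/L


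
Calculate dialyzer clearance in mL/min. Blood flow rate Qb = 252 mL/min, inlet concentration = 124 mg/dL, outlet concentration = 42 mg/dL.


K = Qb * (Cb_in - Cb_out) / Cb_in
K = 252 * (124 - 42) / 124
K = 166.6 mL/min


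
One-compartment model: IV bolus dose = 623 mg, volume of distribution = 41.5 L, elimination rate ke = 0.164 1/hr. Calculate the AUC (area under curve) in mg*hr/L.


C0 = Dose/Vd = 623/41.5 = 15.012 mg/L
AUC = C0/ke = 15.012/0.164
AUC = 91.54 mg*hr/L


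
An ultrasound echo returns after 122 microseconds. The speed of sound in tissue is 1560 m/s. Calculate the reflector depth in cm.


depth = c * t / 2
t = 122 us = 1.2200e-04 s
depth = 1560 * 1.2200e-04 / 2
depth = 0.09516 m = 9.516 cm


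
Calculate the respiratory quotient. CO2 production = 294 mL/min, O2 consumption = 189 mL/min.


RQ = VCO2 / VO2
RQ = 294 / 189
RQ = 1.556


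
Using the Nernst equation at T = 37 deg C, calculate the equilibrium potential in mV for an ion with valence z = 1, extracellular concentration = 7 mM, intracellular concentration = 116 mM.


E = (RT/(zF)) * ln(C_out/C_in)
T = 37 + 273.15 = 310.15 K
E = (8.314 * 310.15 / (1 * 96485)) * ln(7/116)
E = -75.04 mV


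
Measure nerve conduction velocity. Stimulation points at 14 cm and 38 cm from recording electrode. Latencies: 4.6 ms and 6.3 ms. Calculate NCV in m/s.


Distance = (38 - 14) / 100 = 0.24 m
dt = (6.3 - 4.6) / 1000 = 0.0017 s
NCV = dist / dt = 141.2 m/s


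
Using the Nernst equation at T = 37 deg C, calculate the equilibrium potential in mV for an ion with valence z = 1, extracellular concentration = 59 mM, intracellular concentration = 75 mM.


E = (RT/(zF)) * ln(C_out/C_in)
T = 37 + 273.15 = 310.15 K
E = (8.314 * 310.15 / (1 * 96485)) * ln(59/75)
E = -6.413 mV


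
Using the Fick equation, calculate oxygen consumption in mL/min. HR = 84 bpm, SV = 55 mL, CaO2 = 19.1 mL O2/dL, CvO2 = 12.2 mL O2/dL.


CO = HR*SV = 84*55/1000 = 4.62 L/min
a-v O2 diff = 19.1 - 12.2 = 6.9 mL/dL
VO2 = CO * (CaO2-CvO2) * 10 dL/L
VO2 = 4.62 * 6.9 * 10
VO2 = 318.8 mL/min


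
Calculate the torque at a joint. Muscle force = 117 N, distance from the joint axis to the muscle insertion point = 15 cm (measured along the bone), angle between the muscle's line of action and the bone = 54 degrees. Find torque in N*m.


Torque = F * d * sin(theta)   (moment arm = d*sin(theta))
d = 15 cm = 0.15 m
Torque = 117 * 0.15 * sin(54)
Torque = 14.2 N*m


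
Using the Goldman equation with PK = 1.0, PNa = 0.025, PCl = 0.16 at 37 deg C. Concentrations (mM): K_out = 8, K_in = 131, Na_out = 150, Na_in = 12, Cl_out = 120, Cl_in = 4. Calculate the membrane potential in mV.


Vm = (RT/F)*ln((PK*Ko + PNa*Nao + PCl*Cli)/(PK*Ki + PNa*Nai + PCl*Clo))
Numer = 12.39, Denom = 150.5
Vm = -66.73 mV


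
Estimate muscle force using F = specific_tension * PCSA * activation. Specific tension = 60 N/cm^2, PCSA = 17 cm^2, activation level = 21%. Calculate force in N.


F = sigma * PCSA * activation
F = 60 * 17 * 0.21
F = 214.2 N


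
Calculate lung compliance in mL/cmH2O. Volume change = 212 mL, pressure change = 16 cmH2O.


C = dV / dP
C = 212 / 16
C = 13.25 mL/cmH2O


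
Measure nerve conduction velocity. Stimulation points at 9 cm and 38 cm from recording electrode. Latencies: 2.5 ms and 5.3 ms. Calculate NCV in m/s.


Distance = (38 - 9) / 100 = 0.29 m
dt = (5.3 - 2.5) / 1000 = 0.0028 s
NCV = dist / dt = 103.6 m/s


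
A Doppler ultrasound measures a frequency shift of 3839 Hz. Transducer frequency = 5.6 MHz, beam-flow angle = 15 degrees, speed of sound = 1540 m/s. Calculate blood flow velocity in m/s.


v = fd * c / (2 * f0 * cos(theta))
v = 3839 * 1540 / (2 * 5.6000e+06 * cos(15))
v = 0.5465 m/s


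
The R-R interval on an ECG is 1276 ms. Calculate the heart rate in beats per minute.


HR = 60 / RR_interval(s)
RR = 1276 ms = 1.276 s
HR = 60 / 1.276 = 47.02 bpm


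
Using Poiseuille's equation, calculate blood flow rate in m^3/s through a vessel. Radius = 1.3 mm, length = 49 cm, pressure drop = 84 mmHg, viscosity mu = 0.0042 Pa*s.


Q = pi*r^4*dP / (8*mu*L)
r = 0.0013 m, L = 0.49 m
dP = 84 mmHg = 11199.048 Pa
Q = 6.1034e-06 m^3/s


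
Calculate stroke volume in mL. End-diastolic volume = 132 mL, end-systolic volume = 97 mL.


SV = EDV - ESV
SV = 132 - 97
SV = 35 mL


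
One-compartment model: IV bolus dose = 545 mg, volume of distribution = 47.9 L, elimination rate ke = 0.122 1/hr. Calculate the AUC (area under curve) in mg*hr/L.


C0 = Dose/Vd = 545/47.9 = 11.3779 mg/L
AUC = C0/ke = 11.3779/0.122
AUC = 93.26 mg*hr/L


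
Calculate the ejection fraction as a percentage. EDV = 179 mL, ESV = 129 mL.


SV = EDV - ESV = 179 - 129 = 50 mL
EF = SV/EDV * 100 = 50/179 * 100
EF = 27.93%


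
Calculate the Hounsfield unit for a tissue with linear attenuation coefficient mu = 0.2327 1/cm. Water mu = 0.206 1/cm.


HU = ((mu_tissue - mu_water) / mu_water) * 1000
HU = ((0.2327 - 0.206) / 0.206) * 1000
HU = 129.6


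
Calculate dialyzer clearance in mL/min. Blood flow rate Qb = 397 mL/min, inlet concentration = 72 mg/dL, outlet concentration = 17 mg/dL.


K = Qb * (Cb_in - Cb_out) / Cb_in
K = 397 * (72 - 17) / 72
K = 303.3 mL/min


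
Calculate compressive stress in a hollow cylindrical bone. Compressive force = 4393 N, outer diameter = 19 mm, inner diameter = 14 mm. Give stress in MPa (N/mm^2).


A = pi*(r_o^2 - r_i^2)
r_o = 9.5 mm, r_i = 7 mm
A = 129.591 mm^2
sigma = F/A = 4393 / 129.591
sigma = 33.9 MPa


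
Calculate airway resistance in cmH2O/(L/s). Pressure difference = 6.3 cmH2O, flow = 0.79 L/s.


R = dP / flow
R = 6.3 / 0.79
R = 7.975 cmH2O/(L/s)


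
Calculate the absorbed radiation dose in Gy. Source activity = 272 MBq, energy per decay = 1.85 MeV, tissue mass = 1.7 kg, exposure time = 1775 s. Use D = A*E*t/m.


A = 272 MBq = 2.7200e+08 Bq
E = 1.85 MeV = 2.9637e-13 J
D = A*E*t/m = 2.7200e+08*2.9637e-13*1775/1.7
D = 0.08417 Gy


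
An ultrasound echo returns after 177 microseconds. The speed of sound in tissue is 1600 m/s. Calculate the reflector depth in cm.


depth = c * t / 2
t = 177 us = 1.7700e-04 s
depth = 1600 * 1.7700e-04 / 2
depth = 0.1416 m = 14.16 cm


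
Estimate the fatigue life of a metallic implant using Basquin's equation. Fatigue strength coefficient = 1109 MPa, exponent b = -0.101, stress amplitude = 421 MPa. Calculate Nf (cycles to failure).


sigma_a = sigma_f' * (2Nf)^b
2Nf = (sigma_a/sigma_f')^(1/b)
2Nf = (421/1109)^(1/-0.101)
2Nf = 14616.589
Nf = 7308


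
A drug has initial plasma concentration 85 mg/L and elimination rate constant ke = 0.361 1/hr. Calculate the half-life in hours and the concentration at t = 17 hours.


t_half = ln(2) / ke = 0.693147 / 0.361 = 1.92 hr
C(t) = C0 * exp(-ke*t) = 85 * exp(-0.361*17)
C(17) = 0.1837 mg/L


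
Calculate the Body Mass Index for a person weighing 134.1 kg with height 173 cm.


BMI = weight / height^2
height = 173 cm = 1.73 m
BMI = 134.1 / 1.73^2
BMI = 44.81 kg/m^2


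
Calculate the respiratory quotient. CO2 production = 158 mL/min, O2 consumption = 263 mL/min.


RQ = VCO2 / VO2
RQ = 158 / 263
RQ = 0.6008


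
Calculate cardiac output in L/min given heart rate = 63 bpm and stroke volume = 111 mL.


CO = HR * SV
CO = 63 * 111 / 1000
CO = 6.993 L/min


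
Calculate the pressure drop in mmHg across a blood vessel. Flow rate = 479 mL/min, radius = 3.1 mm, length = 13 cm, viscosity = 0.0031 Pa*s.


dP = 8*mu*L*Q / (pi*r^4)
Q = 479 mL/min = 7.98333e-06 m^3/s
dP = 88.712 Pa = 88.712 / 133.322 mmHg = 0.6654 mmHg


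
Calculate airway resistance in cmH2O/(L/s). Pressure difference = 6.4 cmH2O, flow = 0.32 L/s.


R = dP / flow
R = 6.4 / 0.32
R = 20 cmH2O/(L/s)


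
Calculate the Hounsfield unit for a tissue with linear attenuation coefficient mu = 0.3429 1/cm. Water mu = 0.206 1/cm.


HU = ((mu_tissue - mu_water) / mu_water) * 1000
HU = ((0.3429 - 0.206) / 0.206) * 1000
HU = 664.6


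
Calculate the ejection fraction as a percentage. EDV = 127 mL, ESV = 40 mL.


SV = EDV - ESV = 127 - 40 = 87 mL
EF = SV/EDV * 100 = 87/127 * 100
EF = 68.5%


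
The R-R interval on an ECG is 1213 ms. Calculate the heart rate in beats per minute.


HR = 60 / RR_interval(s)
RR = 1213 ms = 1.213 s
HR = 60 / 1.213 = 49.46 bpm


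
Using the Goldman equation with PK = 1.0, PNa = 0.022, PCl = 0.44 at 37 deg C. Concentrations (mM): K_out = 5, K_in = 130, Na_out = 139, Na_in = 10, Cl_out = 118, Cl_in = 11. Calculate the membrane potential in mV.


Vm = (RT/F)*ln((PK*Ko + PNa*Nao + PCl*Cli)/(PK*Ki + PNa*Nai + PCl*Clo))
Numer = 12.898, Denom = 182.14
Vm = -70.76 mV


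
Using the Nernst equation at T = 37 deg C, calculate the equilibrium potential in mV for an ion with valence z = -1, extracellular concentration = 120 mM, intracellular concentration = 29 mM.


E = (RT/(zF)) * ln(C_out/C_in)
T = 37 + 273.15 = 310.15 K
E = (8.314 * 310.15 / (-1 * 96485)) * ln(120/29)
E = -37.96 mV


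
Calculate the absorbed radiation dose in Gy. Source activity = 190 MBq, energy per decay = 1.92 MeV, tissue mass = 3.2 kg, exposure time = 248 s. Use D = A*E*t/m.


A = 190 MBq = 1.9000e+08 Bq
E = 1.92 MeV = 3.07584e-13 J
D = A*E*t/m = 1.9000e+08*3.07584e-13*248/3.2
D = 0.004529 Gy


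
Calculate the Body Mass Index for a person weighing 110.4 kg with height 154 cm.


BMI = weight / height^2
height = 154 cm = 1.54 m
BMI = 110.4 / 1.54^2
BMI = 46.55 kg/m^2


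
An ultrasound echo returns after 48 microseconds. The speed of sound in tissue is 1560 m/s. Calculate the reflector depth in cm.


depth = c * t / 2
t = 48 us = 4.8000e-05 s
depth = 1560 * 4.8000e-05 / 2
depth = 0.03744 m = 3.744 cm


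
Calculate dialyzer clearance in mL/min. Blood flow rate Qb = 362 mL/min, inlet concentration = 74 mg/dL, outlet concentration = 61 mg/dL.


K = Qb * (Cb_in - Cb_out) / Cb_in
K = 362 * (74 - 61) / 74
K = 63.59 mL/min


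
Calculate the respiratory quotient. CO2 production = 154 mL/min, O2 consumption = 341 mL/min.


RQ = VCO2 / VO2
RQ = 154 / 341
RQ = 0.4516


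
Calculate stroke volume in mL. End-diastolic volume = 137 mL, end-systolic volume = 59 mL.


SV = EDV - ESV
SV = 137 - 59
SV = 78 mL


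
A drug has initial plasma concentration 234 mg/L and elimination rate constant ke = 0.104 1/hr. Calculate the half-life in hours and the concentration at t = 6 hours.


t_half = ln(2) / ke = 0.693147 / 0.104 = 6.665 hr
C(t) = C0 * exp(-ke*t) = 234 * exp(-0.104*6)
C(6) = 125.4 mg/L


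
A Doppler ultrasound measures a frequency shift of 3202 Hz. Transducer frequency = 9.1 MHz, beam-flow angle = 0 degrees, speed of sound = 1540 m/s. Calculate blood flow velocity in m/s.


v = fd * c / (2 * f0 * cos(theta))
v = 3202 * 1540 / (2 * 9.1000e+06 * cos(0))
v = 0.2709 m/s


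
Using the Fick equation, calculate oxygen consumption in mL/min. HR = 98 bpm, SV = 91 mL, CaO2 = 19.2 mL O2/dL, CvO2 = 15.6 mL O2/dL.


CO = HR*SV = 98*91/1000 = 8.918 L/min
a-v O2 diff = 19.2 - 15.6 = 3.6 mL/dL
VO2 = CO * (CaO2-CvO2) * 10 dL/L
VO2 = 8.918 * 3.6 * 10
VO2 = 321 mL/min


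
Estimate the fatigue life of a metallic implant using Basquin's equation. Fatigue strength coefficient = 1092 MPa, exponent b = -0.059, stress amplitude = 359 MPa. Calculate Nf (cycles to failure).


sigma_a = sigma_f' * (2Nf)^b
2Nf = (sigma_a/sigma_f')^(1/b)
2Nf = (359/1092)^(1/-0.059)
2Nf = 1.5438794e+08
Nf = 7.7194e+07


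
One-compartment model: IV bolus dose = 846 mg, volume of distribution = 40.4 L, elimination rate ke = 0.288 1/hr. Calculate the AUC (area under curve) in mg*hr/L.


C0 = Dose/Vd = 846/40.4 = 20.9406 mg/L
AUC = C0/ke = 20.9406/0.288
AUC = 72.71 mg*hr/L


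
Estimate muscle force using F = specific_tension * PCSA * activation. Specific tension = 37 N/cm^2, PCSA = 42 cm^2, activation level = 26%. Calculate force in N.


F = sigma * PCSA * activation
F = 37 * 42 * 0.26
F = 404 N


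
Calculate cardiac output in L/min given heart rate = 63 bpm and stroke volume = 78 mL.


CO = HR * SV
CO = 63 * 78 / 1000
CO = 4.914 L/min


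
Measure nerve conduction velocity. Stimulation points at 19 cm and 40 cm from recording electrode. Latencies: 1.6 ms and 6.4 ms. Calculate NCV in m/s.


Distance = (40 - 19) / 100 = 0.21 m
dt = (6.4 - 1.6) / 1000 = 0.0048 s
NCV = dist / dt = 43.75 m/s


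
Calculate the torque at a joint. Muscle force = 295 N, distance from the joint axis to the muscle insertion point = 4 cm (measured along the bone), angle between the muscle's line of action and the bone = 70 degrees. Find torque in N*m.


Torque = F * d * sin(theta)   (moment arm = d*sin(theta))
d = 4 cm = 0.04 m
Torque = 295 * 0.04 * sin(70)
Torque = 11.09 N*m


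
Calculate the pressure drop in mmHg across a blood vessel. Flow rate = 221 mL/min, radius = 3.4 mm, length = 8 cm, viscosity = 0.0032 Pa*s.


dP = 8*mu*L*Q / (pi*r^4)
Q = 221 mL/min = 3.68333e-06 m^3/s
dP = 17.9682 Pa = 17.9682 / 133.322 mmHg = 0.1348 mmHg


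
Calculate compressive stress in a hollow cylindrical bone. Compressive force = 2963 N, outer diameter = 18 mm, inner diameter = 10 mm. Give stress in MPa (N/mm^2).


A = pi*(r_o^2 - r_i^2)
r_o = 9 mm, r_i = 5 mm
A = 175.929 mm^2
sigma = F/A = 2963 / 175.929
sigma = 16.84 MPa


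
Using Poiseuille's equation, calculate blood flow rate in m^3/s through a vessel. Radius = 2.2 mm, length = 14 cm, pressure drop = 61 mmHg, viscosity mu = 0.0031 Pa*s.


Q = pi*r^4*dP / (8*mu*L)
r = 0.0022 m, L = 0.14 m
dP = 61 mmHg = 8132.642 Pa
Q = 1.7238e-04 m^3/s


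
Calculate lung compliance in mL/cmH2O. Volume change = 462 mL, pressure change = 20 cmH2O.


C = dV / dP
C = 462 / 20
C = 23.1 mL/cmH2O


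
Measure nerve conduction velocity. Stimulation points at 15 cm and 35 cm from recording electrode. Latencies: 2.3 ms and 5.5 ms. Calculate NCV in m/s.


Distance = (35 - 15) / 100 = 0.2 m
dt = (5.5 - 2.3) / 1000 = 0.0032 s
NCV = dist / dt = 62.5 m/s


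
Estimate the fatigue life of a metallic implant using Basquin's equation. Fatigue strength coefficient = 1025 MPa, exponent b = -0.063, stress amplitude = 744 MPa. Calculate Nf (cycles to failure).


sigma_a = sigma_f' * (2Nf)^b
2Nf = (sigma_a/sigma_f')^(1/b)
2Nf = (744/1025)^(1/-0.063)
2Nf = 161.71299
Nf = 80.86


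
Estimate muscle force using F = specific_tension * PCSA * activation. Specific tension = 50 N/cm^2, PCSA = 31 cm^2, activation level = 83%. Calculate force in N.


F = sigma * PCSA * activation
F = 50 * 31 * 0.83
F = 1286 N


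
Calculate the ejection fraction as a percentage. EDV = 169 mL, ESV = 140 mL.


SV = EDV - ESV = 169 - 140 = 29 mL
EF = SV/EDV * 100 = 29/169 * 100
EF = 17.16%


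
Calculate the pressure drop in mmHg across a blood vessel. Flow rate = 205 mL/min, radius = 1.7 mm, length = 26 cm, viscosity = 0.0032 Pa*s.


dP = 8*mu*L*Q / (pi*r^4)
Q = 205 mL/min = 3.41667e-06 m^3/s
dP = 866.704 Pa = 866.704 / 133.322 mmHg = 6.501 mmHg


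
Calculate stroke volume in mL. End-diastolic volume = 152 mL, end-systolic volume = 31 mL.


SV = EDV - ESV
SV = 152 - 31
SV = 121 mL


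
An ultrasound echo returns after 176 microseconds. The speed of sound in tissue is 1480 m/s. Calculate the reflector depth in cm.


depth = c * t / 2
t = 176 us = 1.7600e-04 s
depth = 1480 * 1.7600e-04 / 2
depth = 0.13024 m = 13.024 cm


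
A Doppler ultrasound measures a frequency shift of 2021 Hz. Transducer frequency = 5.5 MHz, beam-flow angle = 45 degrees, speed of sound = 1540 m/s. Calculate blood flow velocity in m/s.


v = fd * c / (2 * f0 * cos(theta))
v = 2021 * 1540 / (2 * 5.5000e+06 * cos(45))
v = 0.4001 m/s


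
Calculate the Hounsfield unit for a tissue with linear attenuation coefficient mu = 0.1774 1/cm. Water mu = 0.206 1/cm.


HU = ((mu_tissue - mu_water) / mu_water) * 1000
HU = ((0.1774 - 0.206) / 0.206) * 1000
HU = -138.8


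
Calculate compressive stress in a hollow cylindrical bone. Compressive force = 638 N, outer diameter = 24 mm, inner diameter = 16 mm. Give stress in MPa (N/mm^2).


A = pi*(r_o^2 - r_i^2)
r_o = 12 mm, r_i = 8 mm
A = 251.327 mm^2
sigma = F/A = 638 / 251.327
sigma = 2.539 MPa


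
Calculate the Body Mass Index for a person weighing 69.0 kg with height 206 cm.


BMI = weight / height^2
height = 206 cm = 2.06 m
BMI = 69.0 / 2.06^2
BMI = 16.26 kg/m^2


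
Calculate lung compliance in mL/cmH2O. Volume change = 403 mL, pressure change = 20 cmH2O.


C = dV / dP
C = 403 / 20
C = 20.15 mL/cmH2O


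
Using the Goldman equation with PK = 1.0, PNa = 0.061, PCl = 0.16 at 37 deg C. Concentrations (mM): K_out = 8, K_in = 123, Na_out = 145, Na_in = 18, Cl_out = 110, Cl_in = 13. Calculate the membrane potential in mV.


Vm = (RT/F)*ln((PK*Ko + PNa*Nao + PCl*Cli)/(PK*Ki + PNa*Nai + PCl*Clo))
Numer = 18.925, Denom = 141.698
Vm = -53.8 mV


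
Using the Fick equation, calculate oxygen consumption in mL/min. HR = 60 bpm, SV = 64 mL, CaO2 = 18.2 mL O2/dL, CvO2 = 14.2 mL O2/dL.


CO = HR*SV = 60*64/1000 = 3.84 L/min
a-v O2 diff = 18.2 - 14.2 = 4 mL/dL
VO2 = CO * (CaO2-CvO2) * 10 dL/L
VO2 = 3.84 * 4 * 10
VO2 = 153.6 mL/min


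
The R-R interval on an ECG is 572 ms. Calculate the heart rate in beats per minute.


HR = 60 / RR_interval(s)
RR = 572 ms = 0.572 s
HR = 60 / 0.572 = 104.9 bpm


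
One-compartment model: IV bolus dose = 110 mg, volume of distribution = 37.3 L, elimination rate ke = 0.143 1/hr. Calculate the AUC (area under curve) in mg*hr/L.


C0 = Dose/Vd = 110/37.3 = 2.94906 mg/L
AUC = C0/ke = 2.94906/0.143
AUC = 20.62 mg*hr/L


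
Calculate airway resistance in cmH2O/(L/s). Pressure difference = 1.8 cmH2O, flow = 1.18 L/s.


R = dP / flow
R = 1.8 / 1.18
R = 1.525 cmH2O/(L/s)


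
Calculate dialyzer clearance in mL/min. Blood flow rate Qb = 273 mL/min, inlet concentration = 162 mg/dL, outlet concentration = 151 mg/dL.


K = Qb * (Cb_in - Cb_out) / Cb_in
K = 273 * (162 - 151) / 162
K = 18.54 mL/min


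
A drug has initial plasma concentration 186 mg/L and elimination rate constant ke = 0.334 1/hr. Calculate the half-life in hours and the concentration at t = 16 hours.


t_half = ln(2) / ke = 0.693147 / 0.334 = 2.075 hr
C(t) = C0 * exp(-ke*t) = 186 * exp(-0.334*16)
C(16) = 0.8885 mg/L


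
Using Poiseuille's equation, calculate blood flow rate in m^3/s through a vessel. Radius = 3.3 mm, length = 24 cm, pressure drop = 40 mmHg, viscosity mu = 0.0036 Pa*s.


Q = pi*r^4*dP / (8*mu*L)
r = 0.0033 m, L = 0.24 m
dP = 40 mmHg = 5332.88 Pa
Q = 2.8745e-04 m^3/s


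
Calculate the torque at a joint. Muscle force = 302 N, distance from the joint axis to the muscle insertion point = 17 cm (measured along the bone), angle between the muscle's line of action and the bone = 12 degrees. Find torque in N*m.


Torque = F * d * sin(theta)   (moment arm = d*sin(theta))
d = 17 cm = 0.17 m
Torque = 302 * 0.17 * sin(12)
Torque = 10.67 N*m


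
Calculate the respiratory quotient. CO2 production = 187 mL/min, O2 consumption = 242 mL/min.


RQ = VCO2 / VO2
RQ = 187 / 242
RQ = 0.7727


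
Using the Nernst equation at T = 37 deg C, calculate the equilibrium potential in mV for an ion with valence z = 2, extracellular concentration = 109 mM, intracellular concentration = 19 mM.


E = (RT/(zF)) * ln(C_out/C_in)
T = 37 + 273.15 = 310.15 K
E = (8.314 * 310.15 / (2 * 96485)) * ln(109/19)
E = 23.34 mV


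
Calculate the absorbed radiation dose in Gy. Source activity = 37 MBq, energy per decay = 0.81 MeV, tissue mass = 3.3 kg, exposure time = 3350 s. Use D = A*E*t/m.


A = 37 MBq = 3.7000e+07 Bq
E = 0.81 MeV = 1.29762e-13 J
D = A*E*t/m = 3.7000e+07*1.29762e-13*3350/3.3
D = 0.004874 Gy


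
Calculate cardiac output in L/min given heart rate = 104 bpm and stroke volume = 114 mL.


CO = HR * SV
CO = 104 * 114 / 1000
CO = 11.86 L/min


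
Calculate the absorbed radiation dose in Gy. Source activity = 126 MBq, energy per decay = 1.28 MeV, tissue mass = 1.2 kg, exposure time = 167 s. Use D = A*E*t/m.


A = 126 MBq = 1.2600e+08 Bq
E = 1.28 MeV = 2.05056e-13 J
D = A*E*t/m = 1.2600e+08*2.05056e-13*167/1.2
D = 0.003596 Gy


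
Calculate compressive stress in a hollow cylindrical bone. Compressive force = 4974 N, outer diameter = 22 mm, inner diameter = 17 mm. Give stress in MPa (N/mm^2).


A = pi*(r_o^2 - r_i^2)
r_o = 11 mm, r_i = 8.5 mm
A = 153.153 mm^2
sigma = F/A = 4974 / 153.153
sigma = 32.48 MPa


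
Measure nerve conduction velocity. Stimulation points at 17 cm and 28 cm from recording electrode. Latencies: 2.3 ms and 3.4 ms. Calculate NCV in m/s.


Distance = (28 - 17) / 100 = 0.11 m
dt = (3.4 - 2.3) / 1000 = 0.0011 s
NCV = dist / dt = 100 m/s
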